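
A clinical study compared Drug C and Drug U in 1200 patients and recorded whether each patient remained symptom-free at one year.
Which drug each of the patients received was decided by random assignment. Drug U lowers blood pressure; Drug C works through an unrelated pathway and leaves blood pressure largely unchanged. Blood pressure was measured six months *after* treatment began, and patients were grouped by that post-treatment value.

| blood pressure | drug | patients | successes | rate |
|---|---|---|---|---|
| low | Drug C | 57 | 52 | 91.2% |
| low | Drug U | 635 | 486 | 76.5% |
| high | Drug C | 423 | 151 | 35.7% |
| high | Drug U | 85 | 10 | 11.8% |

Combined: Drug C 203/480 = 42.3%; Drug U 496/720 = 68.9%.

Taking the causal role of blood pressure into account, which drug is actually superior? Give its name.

The blood pressure-specific comparison favours Drug C throughout, but the pooled figures favour Drug U. The question is whether to condition on blood pressure.
Blood pressure here is a post-treatment variable shaped by the drug; conditioning on it would introduce bias rather than remove it. The overall comparison is the causal one.
Pooled: Drug C 42.3% vs Drug U 68.9%; Drug U is higher overall.

Drug U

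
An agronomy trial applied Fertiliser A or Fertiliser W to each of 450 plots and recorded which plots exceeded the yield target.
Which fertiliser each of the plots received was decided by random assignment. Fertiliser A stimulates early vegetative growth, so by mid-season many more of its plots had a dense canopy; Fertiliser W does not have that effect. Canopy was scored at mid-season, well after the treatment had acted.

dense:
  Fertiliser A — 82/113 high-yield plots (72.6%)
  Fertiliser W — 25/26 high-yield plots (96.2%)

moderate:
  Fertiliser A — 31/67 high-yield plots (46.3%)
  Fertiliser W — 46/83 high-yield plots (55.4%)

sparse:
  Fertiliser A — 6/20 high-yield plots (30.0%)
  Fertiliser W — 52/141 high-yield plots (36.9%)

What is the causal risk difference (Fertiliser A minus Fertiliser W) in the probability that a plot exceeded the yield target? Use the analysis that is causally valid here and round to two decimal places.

Within every mid-season canopy level Fertiliser W has the higher rate, yet pooled Fertiliser A does — Simpson's reversal.
Stratifying would compare fertilisers among plots the fertilisers themselves sorted into mid-season canopy groups — a form of selection on an intermediate. The unconditioned pooled rates give the total causal effect.
The causal difference is the pooled difference: 0.595 − 0.492 = +0.103.

+0.10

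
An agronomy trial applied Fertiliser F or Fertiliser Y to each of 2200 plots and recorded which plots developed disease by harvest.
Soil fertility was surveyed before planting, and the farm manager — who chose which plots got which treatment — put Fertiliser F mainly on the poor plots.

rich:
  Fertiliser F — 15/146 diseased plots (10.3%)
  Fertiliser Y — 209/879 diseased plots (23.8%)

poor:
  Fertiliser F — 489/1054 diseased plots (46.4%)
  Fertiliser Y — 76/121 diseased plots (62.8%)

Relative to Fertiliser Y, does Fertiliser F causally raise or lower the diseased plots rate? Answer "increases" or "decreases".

Here soil fertility is a common cause — it drives both which fertiliser a case falls under and the outcome. The crude comparison mixes populations; the stratum-specific rates are the causally relevant ones.
Within each level — rich: 10.3% vs 23.8%; poor: 46.4% vs 62.8% — Fertiliser F is lower every time.

decreases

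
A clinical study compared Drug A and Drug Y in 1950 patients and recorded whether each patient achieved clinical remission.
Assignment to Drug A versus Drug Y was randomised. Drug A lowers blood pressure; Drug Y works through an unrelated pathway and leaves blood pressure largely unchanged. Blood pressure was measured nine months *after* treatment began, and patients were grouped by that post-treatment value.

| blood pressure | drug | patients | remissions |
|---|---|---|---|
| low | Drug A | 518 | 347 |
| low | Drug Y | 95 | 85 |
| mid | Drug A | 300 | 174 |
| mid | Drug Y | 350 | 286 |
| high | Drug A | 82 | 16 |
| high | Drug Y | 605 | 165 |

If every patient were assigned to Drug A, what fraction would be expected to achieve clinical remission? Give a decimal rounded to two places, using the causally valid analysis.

Blood pressure lies on the pathway drug → blood pressure → outcome, so adjusting for it blocks the indirect effect. For the total causal effect of drug, use the unadjusted pooled rates.
So P(outcome | do(Drug A)) is just the pooled rate for Drug A: 537/900 = 0.597.

0.60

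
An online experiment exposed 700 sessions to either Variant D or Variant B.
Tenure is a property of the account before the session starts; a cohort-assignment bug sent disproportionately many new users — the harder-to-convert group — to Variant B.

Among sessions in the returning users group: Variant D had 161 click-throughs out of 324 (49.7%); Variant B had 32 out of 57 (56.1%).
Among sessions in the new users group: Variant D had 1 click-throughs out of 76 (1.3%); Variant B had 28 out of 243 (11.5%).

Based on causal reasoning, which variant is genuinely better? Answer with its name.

The imbalance in user tenure arose from how sessions were allocated, not from anything the variant did; and user tenure independently affects the outcome. The pooled gap is confounded — condition on user tenure.
Within each level — returning users: 49.7% vs 56.1%; new users: 1.3% vs 11.5% — Variant B is higher every time.

Variant B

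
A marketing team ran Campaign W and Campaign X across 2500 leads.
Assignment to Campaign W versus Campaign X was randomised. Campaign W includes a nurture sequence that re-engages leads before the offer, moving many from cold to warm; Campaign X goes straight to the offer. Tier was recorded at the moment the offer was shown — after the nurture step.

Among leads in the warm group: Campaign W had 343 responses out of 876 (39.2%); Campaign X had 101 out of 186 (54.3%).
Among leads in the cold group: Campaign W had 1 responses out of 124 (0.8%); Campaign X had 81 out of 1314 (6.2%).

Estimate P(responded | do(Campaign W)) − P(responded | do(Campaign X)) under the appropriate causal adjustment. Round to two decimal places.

+0.22

Stratifying would compare campaigns among leads the campaigns themselves sorted into engagement tier groups — a form of selection on an intermediate. The unconditioned pooled rates give the total causal effect.
The causal difference is the pooled difference: 0.344 − 0.121 = +0.223.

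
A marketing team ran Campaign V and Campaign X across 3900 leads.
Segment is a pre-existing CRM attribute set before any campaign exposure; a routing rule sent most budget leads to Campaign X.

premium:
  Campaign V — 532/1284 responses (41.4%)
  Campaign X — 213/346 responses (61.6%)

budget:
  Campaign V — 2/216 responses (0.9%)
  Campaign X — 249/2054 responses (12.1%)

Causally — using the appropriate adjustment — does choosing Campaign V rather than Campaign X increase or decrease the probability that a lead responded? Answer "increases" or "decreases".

decreases

Within every customer segment level Campaign X has the higher rate, yet pooled Campaign V does — Simpson's reversal.
Nothing the campaign does changes customer segment; the imbalance is an allocation artefact. With customer segment also predicting the outcome, the pooled figure is confounded, and the within-stratum comparison is the causal one.
Within each level — premium: 41.4% vs 61.6%; budget: 0.9% vs 12.1% — Campaign X is higher every time.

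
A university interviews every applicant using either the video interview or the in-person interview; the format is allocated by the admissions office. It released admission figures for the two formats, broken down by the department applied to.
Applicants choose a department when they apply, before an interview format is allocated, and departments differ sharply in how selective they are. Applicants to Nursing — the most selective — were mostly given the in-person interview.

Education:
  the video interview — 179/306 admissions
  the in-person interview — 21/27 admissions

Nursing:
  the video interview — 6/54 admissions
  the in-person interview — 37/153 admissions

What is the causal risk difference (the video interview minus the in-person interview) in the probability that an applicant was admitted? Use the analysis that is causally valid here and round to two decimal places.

Within every department level the in-person interview has the higher rate, yet pooled the video interview does — Simpson's reversal.
Department is set before the interview format has any effect — it is not caused by the interview format — and it independently drives the outcome. That makes it a confounder, so the causal comparison is within department levels.
Adjusting over the population distribution of department: 0.617·(0.585−0.778) + 0.383·(0.111−0.242) = -0.169.

-0.17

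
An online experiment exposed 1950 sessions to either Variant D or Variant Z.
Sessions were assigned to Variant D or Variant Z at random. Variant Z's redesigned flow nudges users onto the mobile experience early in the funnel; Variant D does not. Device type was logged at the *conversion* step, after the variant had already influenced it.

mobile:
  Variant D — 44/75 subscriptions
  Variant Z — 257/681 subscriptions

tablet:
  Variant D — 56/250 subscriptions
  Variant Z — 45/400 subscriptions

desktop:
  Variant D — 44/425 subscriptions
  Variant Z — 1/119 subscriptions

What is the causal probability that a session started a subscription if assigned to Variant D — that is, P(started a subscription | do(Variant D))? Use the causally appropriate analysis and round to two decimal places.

Device type is recorded after the variant and is itself shifted by it — it sits on the causal path from variant to outcome. Conditioning on a mediator would strip out part of the effect we want; the pooled comparison gives the total causal effect.
So P(outcome | do(Variant D)) is just the pooled rate for Variant D: 144/750 = 0.192.

0.19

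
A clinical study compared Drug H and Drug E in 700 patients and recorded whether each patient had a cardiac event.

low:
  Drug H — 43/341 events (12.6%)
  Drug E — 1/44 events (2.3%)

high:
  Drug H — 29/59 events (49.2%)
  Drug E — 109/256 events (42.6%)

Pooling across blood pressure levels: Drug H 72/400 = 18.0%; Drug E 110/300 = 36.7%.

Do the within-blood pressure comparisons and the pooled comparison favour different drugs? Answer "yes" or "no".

yes

Within each blood pressure level (low 12.6% vs 2.3%; high 49.2% vs 42.6%), Drug E has the lower rate every time. Pooled: 18.0% vs 36.7% — Drug H has the lower rate overall. The two comparisons disagree.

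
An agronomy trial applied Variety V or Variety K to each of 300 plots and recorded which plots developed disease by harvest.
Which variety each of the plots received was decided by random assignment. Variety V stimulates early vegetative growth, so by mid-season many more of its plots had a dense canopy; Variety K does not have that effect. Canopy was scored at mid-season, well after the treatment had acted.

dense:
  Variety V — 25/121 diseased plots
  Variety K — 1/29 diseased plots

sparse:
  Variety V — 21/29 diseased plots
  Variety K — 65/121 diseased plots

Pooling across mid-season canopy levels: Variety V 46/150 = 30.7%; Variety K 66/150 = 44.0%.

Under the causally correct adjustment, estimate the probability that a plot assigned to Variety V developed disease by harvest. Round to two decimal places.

0.31

The mid-season canopy-specific comparison favours Variety K throughout, but the pooled figures favour Variety V. The question is whether to condition on mid-season canopy.
Mid-season canopy here is a post-treatment variable shaped by the variety; conditioning on it would introduce bias rather than remove it. The overall comparison is the causal one.
So P(outcome | do(Variety V)) is just the pooled rate for Variety V: 46/150 = 0.307.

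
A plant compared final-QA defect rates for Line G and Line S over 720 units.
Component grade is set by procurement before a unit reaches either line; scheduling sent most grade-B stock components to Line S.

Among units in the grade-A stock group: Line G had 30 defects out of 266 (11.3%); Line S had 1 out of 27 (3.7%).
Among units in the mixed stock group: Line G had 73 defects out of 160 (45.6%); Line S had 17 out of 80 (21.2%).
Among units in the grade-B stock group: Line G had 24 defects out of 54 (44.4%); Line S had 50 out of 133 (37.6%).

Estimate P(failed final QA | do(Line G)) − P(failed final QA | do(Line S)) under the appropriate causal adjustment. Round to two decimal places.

Component grade is set before the line has any effect — it is not caused by the line — and it independently drives the outcome. That makes it a confounder, so the causal comparison is within component grade levels.
Adjusting over the population distribution of component grade: 0.407·(0.113−0.037) + 0.333·(0.456−0.212) + 0.260·(0.444−0.376) = +0.130.

+0.13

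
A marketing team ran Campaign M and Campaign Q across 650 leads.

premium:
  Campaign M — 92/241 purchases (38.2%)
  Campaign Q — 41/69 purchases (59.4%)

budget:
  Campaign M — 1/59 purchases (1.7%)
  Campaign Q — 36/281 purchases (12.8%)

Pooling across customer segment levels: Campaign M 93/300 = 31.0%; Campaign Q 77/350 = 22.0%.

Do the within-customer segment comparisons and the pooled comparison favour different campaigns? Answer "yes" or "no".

yes

Within each customer segment level (premium 38.2% vs 59.4%; budget 1.7% vs 12.8%), Campaign Q has the higher rate every time. Pooled: 31.0% vs 22.0% — Campaign M has the higher rate overall. The two comparisons disagree.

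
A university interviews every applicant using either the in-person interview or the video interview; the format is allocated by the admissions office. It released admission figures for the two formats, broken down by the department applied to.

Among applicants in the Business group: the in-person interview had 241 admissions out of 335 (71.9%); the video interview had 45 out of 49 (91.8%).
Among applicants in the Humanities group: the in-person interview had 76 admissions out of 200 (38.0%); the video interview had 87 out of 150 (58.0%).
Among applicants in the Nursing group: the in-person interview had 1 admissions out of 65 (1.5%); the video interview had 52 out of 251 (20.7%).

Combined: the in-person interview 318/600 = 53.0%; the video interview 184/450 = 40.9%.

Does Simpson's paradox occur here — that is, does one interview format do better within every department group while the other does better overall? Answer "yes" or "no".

Within each department level (Business 71.9% vs 91.8%; Humanities 38.0% vs 58.0%; Nursing 1.5% vs 20.7%), the video interview has the higher rate every time. Pooled: 53.0% vs 40.9% — the in-person interview has the higher rate overall. The two comparisons disagree.

yes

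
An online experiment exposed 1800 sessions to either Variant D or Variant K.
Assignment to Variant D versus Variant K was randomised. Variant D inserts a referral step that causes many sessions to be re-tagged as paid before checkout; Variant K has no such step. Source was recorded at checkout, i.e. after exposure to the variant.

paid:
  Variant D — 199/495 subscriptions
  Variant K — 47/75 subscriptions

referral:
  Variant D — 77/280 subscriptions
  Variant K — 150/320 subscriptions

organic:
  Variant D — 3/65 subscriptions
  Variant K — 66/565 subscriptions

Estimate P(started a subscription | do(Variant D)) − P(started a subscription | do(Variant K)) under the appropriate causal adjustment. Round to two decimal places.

Within every traffic source level Variant K has the higher rate, yet pooled Variant D does — Simpson's reversal.
Stratifying would compare variants among sessions the variants themselves sorted into traffic source groups — a form of selection on an intermediate. The unconditioned pooled rates give the total causal effect.
The causal difference is the pooled difference: 0.332 − 0.274 = +0.058.

+0.06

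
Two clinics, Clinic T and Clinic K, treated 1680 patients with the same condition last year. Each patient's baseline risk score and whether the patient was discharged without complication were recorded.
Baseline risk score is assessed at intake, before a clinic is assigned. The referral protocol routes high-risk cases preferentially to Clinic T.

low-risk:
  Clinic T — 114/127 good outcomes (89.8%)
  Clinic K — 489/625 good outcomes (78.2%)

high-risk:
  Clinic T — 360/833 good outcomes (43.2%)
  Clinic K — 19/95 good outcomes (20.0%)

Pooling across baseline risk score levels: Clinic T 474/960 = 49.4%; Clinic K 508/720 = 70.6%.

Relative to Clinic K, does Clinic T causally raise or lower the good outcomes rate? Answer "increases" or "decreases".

Baseline risk score is set before the clinic has any effect — it is not caused by the clinic — and it independently drives the outcome. That makes it a confounder, so the causal comparison is within baseline risk score levels.
Within each level — low-risk: 89.8% vs 78.2%; high-risk: 43.2% vs 20.0% — Clinic T is higher every time.

increases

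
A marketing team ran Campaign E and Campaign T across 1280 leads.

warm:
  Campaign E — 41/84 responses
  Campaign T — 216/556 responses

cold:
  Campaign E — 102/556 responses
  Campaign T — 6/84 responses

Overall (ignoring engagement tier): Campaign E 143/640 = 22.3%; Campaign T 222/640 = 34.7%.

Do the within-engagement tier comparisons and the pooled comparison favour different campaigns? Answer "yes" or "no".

Within each engagement tier level (warm 48.8% vs 38.8%; cold 18.3% vs 7.1%), Campaign E has the higher rate every time. Pooled: 22.3% vs 34.7% — Campaign T has the higher rate overall. The two comparisons disagree.

yes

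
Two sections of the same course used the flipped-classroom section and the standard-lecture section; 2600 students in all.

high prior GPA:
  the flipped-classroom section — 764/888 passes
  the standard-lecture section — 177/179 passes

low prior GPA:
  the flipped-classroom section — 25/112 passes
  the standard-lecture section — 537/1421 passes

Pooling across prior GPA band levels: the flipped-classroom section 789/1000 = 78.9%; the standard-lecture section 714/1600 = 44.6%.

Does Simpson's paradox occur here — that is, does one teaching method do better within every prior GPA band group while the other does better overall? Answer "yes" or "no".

yes

Within each prior GPA band level (high prior GPA 86.0% vs 98.9%; low prior GPA 22.3% vs 37.8%), the standard-lecture section has the higher rate every time. Pooled: 78.9% vs 44.6% — the flipped-classroom section has the higher rate overall. The two comparisons disagree.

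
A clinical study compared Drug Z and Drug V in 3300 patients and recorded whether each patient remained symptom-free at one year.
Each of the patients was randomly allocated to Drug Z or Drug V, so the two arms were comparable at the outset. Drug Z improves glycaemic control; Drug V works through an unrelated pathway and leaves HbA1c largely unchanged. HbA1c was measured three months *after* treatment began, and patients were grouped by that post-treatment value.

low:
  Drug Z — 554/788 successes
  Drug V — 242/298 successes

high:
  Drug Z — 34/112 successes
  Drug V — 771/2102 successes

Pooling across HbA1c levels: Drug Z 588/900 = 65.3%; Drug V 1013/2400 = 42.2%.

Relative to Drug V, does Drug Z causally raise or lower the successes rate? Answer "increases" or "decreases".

increases

The HbA1c-specific comparison favours Drug V throughout, but the pooled figures favour Drug Z. The question is whether to condition on HbA1c.
Because the drug influences HbA1c, HbA1c is a post-treatment mediator, not a confounder. Stratifying on it would bias the estimate; the causal effect is the crude pooled difference.
Pooled: Drug Z 65.3% vs Drug V 42.2%; Drug Z is higher overall.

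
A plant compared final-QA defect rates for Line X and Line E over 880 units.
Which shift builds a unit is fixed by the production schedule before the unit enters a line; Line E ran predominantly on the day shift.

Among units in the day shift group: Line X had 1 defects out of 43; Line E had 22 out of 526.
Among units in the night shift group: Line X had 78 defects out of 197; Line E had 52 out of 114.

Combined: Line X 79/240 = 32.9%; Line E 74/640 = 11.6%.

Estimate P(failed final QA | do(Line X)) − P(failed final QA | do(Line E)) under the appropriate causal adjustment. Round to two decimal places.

The shift-specific comparison favours Line X throughout, but the pooled figures favour Line E. The question is whether to condition on shift.
Shift is set before the line has any effect — it is not caused by the line — and it independently drives the outcome. That makes it a confounder, so the causal comparison is within shift levels.
Adjusting over the population distribution of shift: 0.647·(0.023−0.042) + 0.353·(0.396−0.456) = -0.033.

-0.03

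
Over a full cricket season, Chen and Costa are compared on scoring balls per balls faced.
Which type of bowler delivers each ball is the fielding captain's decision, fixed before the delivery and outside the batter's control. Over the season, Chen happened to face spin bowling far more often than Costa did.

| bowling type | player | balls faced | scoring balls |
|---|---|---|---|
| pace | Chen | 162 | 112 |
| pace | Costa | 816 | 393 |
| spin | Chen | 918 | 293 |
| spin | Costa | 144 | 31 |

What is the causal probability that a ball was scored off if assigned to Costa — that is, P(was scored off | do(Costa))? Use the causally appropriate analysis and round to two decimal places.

Bowling type is set before the player has any effect — it is not caused by the player — and it independently drives the outcome. That makes it a confounder, so the causal comparison is within bowling type levels.
Standardising Costa to the population bowling type mix: 0.479·393/816 + 0.521·31/144 = 0.343.

0.34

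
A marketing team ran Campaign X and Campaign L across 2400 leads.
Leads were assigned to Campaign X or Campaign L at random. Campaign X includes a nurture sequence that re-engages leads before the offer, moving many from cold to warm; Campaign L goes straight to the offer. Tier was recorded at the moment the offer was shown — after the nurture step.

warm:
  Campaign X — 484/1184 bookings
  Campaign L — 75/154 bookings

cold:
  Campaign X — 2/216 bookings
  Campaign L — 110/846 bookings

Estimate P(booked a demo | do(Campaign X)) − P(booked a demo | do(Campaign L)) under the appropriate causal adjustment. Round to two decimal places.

The stratified and pooled comparisons disagree (Campaign L wins within each engagement tier; Campaign X wins overall), so the answer turns on the causal role of engagement tier.
Engagement tier here is a post-treatment variable shaped by the campaign; conditioning on it would introduce bias rather than remove it. The overall comparison is the causal one.
The causal difference is the pooled difference: 0.347 − 0.185 = +0.162.

+0.16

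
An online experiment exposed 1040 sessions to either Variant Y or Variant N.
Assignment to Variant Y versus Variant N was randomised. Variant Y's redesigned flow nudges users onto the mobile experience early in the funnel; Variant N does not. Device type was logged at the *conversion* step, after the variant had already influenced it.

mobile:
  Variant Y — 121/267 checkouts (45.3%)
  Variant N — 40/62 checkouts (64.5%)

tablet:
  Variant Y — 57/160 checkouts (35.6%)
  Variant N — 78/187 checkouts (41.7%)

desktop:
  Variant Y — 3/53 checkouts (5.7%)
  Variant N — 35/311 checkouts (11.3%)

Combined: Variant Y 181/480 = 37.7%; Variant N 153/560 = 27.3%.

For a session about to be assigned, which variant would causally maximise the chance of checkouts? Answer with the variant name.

The device type-specific comparison favours Variant N throughout, but the pooled figures favour Variant Y. The question is whether to condition on device type.
Device type is downstream of the variant. One should not condition on a consequence of treatment, so the overall rates are the right comparison.
Pooled: Variant Y 37.7% vs Variant N 27.3%; Variant Y is higher overall.

Variant Y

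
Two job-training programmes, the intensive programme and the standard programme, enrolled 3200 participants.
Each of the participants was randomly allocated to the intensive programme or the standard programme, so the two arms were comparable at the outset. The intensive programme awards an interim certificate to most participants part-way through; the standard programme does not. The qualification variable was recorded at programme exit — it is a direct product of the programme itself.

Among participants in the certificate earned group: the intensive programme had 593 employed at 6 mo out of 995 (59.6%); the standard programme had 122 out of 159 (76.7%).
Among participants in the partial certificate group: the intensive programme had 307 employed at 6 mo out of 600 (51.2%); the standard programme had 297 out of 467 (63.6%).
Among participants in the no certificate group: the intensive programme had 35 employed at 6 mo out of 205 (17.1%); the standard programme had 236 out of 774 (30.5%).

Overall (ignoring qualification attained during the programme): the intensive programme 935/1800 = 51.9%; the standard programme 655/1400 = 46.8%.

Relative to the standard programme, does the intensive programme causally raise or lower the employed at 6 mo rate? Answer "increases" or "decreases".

increases

the standard programme is higher inside every qualification attained during the programme stratum but the intensive programme is higher in aggregate. Whether to stratify depends on how qualification attained during the programme relates to the programme.
Because the programme influences qualification attained during the programme, qualification attained during the programme is a post-treatment mediator, not a confounder. Stratifying on it would bias the estimate; the causal effect is the crude pooled difference.
Pooled: the intensive programme 51.9% vs the standard programme 46.8%; the intensive programme is higher overall.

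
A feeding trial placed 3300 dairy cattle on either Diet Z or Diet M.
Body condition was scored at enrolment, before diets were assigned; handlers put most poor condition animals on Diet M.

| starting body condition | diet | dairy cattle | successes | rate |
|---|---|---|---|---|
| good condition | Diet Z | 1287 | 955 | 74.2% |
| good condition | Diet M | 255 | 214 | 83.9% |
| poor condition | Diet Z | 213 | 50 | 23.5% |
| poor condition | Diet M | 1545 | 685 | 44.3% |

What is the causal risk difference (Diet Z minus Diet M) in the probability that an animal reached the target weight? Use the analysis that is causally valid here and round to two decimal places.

-0.16

The stratified and pooled comparisons disagree (Diet M wins within each starting body condition; Diet Z wins overall), so the answer turns on the causal role of starting body condition.
Starting body condition is set before the diet has any effect — it is not caused by the diet — and it independently drives the outcome. That makes it a confounder, so the causal comparison is within starting body condition levels.
Adjusting over the population distribution of starting body condition: 0.467·(0.742−0.839) + 0.533·(0.235−0.443) = -0.157.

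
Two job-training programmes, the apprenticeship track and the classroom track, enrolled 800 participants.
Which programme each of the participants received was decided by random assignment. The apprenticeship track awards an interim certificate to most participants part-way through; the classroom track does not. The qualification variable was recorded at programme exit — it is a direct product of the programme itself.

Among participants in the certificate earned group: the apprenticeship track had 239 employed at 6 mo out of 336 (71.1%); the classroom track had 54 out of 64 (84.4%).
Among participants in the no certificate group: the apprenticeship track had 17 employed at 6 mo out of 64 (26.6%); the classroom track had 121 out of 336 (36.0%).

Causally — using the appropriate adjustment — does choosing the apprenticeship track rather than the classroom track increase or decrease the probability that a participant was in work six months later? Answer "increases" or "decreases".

increases

The stratified and pooled comparisons disagree (the classroom track wins within each qualification attained during the programme; the apprenticeship track wins overall), so the answer turns on the causal role of qualification attained during the programme.
Qualification attained during the programme is recorded after the programme and is itself shifted by it — it sits on the causal path from programme to outcome. Conditioning on a mediator would strip out part of the effect we want; the pooled comparison gives the total causal effect.
Pooled: the apprenticeship track 64.0% vs the classroom track 43.8%; the apprenticeship track is higher overall.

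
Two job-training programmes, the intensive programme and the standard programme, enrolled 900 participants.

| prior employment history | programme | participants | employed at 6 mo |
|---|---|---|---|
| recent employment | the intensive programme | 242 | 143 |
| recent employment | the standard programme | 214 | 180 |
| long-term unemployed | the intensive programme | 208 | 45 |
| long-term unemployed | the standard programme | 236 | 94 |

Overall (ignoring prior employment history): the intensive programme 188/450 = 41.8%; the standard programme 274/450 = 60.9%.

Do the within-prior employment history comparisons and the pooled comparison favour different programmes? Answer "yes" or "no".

Within each prior employment history level (recent employment 59.1% vs 84.1%; long-term unemployed 21.6% vs 39.8%), the standard programme has the higher rate every time. Pooled: 41.8% vs 60.9% — the standard programme has the higher rate overall. They agree.

no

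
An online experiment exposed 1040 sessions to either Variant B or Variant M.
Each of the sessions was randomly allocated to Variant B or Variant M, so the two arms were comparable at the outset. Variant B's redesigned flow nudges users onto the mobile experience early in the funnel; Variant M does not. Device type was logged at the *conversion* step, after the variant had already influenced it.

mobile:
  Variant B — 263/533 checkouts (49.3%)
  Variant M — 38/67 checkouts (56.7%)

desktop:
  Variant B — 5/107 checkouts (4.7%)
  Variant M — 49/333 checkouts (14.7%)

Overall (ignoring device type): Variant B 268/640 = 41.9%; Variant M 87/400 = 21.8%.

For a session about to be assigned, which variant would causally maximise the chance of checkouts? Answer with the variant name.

Device type is downstream of the variant. One should not condition on a consequence of treatment, so the overall rates are the right comparison.
Pooled: Variant B 41.9% vs Variant M 21.8%; Variant B is higher overall.

Variant B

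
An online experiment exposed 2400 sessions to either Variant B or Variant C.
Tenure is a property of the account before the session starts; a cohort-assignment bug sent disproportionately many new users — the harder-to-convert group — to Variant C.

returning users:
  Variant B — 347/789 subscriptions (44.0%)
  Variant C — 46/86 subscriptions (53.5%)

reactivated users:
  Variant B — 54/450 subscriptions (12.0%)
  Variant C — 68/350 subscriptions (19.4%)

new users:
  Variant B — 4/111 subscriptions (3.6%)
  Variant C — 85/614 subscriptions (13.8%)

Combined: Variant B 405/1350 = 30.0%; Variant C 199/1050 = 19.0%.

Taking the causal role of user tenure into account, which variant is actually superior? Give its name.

Variant C

The stratified and pooled comparisons disagree (Variant C wins within each user tenure; Variant B wins overall), so the answer turns on the causal role of user tenure.
The imbalance in user tenure arose from how sessions were allocated, not from anything the variant did; and user tenure independently affects the outcome. The pooled gap is confounded — condition on user tenure.
Within each level — returning users: 44.0% vs 53.5%; reactivated users: 12.0% vs 19.4%; new users: 3.6% vs 13.8% — Variant C is higher every time.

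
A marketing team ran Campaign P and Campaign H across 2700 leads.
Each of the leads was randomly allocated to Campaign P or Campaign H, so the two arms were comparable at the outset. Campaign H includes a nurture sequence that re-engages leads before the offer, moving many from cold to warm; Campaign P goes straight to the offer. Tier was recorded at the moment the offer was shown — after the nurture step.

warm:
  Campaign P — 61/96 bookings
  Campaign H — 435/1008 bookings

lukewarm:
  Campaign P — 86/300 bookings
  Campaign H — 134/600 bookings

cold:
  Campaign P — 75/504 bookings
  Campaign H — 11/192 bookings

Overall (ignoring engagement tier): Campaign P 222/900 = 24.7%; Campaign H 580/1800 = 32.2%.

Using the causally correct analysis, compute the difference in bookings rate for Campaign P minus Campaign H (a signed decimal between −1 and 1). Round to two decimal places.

-0.08

Because the campaign influences engagement tier, engagement tier is a post-treatment mediator, not a confounder. Stratifying on it would bias the estimate; the causal effect is the crude pooled difference.
The causal difference is the pooled difference: 0.247 − 0.322 = -0.076.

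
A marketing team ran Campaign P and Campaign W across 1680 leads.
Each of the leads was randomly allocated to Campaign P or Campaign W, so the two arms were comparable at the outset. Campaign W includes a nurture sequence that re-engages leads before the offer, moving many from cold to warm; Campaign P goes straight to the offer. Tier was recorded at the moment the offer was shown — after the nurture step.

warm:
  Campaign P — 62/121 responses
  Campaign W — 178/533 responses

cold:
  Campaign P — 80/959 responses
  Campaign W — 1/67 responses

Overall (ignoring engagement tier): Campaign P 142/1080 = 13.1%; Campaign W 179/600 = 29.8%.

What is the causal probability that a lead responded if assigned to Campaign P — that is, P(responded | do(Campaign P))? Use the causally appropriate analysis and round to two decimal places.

0.13

Engagement tier is recorded after the campaign and is itself shifted by it — it sits on the causal path from campaign to outcome. Conditioning on a mediator would strip out part of the effect we want; the pooled comparison gives the total causal effect.
So P(outcome | do(Campaign P)) is just the pooled rate for Campaign P: 142/1080 = 0.131.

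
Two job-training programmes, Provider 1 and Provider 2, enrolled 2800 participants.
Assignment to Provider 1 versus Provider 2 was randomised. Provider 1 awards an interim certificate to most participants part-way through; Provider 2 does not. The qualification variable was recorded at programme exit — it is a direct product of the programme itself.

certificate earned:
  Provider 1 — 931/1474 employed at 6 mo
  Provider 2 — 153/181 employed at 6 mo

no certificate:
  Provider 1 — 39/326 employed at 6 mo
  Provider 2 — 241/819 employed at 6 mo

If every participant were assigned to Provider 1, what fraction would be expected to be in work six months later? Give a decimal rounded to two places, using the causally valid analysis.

0.54

The stratified and pooled comparisons disagree (Provider 2 wins within each qualification attained during the programme; Provider 1 wins overall), so the answer turns on the causal role of qualification attained during the programme.
Qualification attained during the programme is downstream of the programme. One should not condition on a consequence of treatment, so the overall rates are the right comparison.
So P(outcome | do(Provider 1)) is just the pooled rate for Provider 1: 970/1800 = 0.539.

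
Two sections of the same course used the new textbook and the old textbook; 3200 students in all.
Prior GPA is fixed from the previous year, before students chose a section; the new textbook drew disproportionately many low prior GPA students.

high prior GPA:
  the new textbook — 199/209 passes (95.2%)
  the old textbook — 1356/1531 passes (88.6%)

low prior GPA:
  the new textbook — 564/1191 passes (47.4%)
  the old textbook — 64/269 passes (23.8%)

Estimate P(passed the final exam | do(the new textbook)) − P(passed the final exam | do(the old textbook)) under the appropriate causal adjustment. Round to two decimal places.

the new textbook is higher inside every prior GPA band stratum but the old textbook is higher in aggregate. Whether to stratify depends on how prior GPA band relates to the teaching method.
The imbalance in prior GPA band arose from how students were allocated, not from anything the teaching method did; and prior GPA band independently affects the outcome. The pooled gap is confounded — condition on prior GPA band.
Adjusting over the population distribution of prior GPA band: 0.544·(0.952−0.886) + 0.456·(0.474−0.238) = +0.144.

+0.14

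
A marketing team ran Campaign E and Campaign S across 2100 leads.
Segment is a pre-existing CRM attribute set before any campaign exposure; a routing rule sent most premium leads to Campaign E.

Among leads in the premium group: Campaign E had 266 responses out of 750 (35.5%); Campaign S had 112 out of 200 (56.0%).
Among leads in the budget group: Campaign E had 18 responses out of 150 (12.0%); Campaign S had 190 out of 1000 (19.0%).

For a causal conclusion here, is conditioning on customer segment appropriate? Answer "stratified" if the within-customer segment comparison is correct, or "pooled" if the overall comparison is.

stratified

Customer segment is set before the campaign has any effect — it is not caused by the campaign — and it independently drives the outcome. That makes it a confounder, so the causal comparison is within customer segment levels.
Within each level — premium: 35.5% vs 56.0%; budget: 12.0% vs 19.0% — Campaign S is higher every time.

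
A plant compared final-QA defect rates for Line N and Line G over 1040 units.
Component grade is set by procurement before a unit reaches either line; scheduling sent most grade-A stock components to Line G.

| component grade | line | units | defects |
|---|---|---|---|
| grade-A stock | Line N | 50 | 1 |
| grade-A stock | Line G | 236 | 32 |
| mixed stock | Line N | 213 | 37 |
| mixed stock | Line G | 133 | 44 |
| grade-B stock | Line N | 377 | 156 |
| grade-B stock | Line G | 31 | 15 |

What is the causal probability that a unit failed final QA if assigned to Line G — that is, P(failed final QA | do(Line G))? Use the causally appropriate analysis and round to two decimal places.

0.34

Component grade is set before the line has any effect — it is not caused by the line — and it independently drives the outcome. That makes it a confounder, so the causal comparison is within component grade levels.
Standardising Line G to the population component grade mix: 0.275·32/236 + 0.333·44/133 + 0.392·15/31 = 0.337.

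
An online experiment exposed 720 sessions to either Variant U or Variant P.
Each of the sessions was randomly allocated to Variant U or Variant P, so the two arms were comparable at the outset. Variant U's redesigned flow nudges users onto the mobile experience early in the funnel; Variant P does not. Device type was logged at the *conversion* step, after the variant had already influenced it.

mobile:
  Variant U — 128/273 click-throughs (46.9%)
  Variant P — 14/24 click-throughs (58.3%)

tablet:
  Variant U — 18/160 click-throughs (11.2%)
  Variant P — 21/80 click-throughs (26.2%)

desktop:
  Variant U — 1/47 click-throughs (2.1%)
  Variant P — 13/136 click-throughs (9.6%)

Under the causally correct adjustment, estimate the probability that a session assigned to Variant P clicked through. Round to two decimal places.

0.20

The distribution of device type is itself part of what the variant does — it is an intermediate outcome. Holding it fixed would remove that part of the effect; the total effect is the pooled difference.
So P(outcome | do(Variant P)) is just the pooled rate for Variant P: 48/240 = 0.200.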